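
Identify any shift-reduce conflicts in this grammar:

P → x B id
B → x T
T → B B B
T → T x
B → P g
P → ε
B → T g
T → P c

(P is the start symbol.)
A shift-reduce conflict occurs when an LR(0) state has both:
  - a complete (reduce) item [A → α .] (dot at the end), and
  - a shift item [B → β . c γ] (dot before a terminal).

Augment with P' → P and build the canonical LR(0) collection (I0 = CLOSURE({[P' → . P]}), then GOTO on every symbol after a dot until no new states appear). It has 15 states:
  I0: { [P → . x B id], [P → .], [P' → . P] }  — shift, reduce
  I1: { [P' → P .] }  — accept
  I2: { [B → . P g], [B → . T g], [B → . x T], [P → . x B id], [P → .], [P → x . B id], [T → . B B B], [T → . P c], [T → . T x] }  — shift, reduce
  I3: { [B → . P g], [B → . T g], [B → . x T], [P → . x B id], [P → .], [P → x B . id], [T → . B B B], [T → . P c], [T → . T x], [T → B . B B] }  — shift, reduce
  I4: { [B → P . g], [T → P . c] }  — shift
  I5: { [B → T . g], [T → T . x] }  — shift
  I6: { [B → . P g], [B → . T g], [B → . x T], [B → x . T], [P → . x B id], [P → .], [P → x . B id], [T → . B B B], [T → . P c], [T → . T x] }  — shift, reduce
  I7: { [B → T . g], [B → x T .], [T → T . x] }  — shift, reduce
  I8: { [B → T g .] }  — reduce
  I9: { [T → T x .] }  — reduce
  I10: { [T → P c .] }  — reduce
  I11: { [B → P g .] }  — reduce
  I12: { [B → . P g], [B → . T g], [B → . x T], [P → . x B id], [P → .], [T → . B B B], [T → . P c], [T → . T x], [T → B . B B], [T → B B . B] }  — shift, reduce
  I13: { [P → x B id .] }  — reduce
  I14: { [B → . P g], [B → . T g], [B → . x T], [P → . x B id], [P → .], [T → . B B B], [T → . P c], [T → . T x], [T → B . B B], [T → B B . B], [T → B B B .] }  — shift, 2 reduces

I0 contains reduce item [P → .] and shift item [P → . x B id] — shift-reduce conflict.
I2 contains reduce item [P → .] and shift items [B → . x T], [P → . x B id] — shift-reduce conflict.
I3 contains reduce item [P → .] and shift items [B → . x T], [P → . x B id], [P → x B . id] — shift-reduce conflict.
I6 contains reduce item [P → .] and shift items [B → . x T], [P → . x B id] — shift-reduce conflict.
I7 contains reduce item [B → x T .] and shift items [B → T . g], [T → T . x] — shift-reduce conflict.
I12 contains reduce item [P → .] and shift items [B → . x T], [P → . x B id] — shift-reduce conflict.
I14 contains reduce items [P → .], [T → B B B .] and shift items [B → . x T], [P → . x B id] — shift-reduce conflict.

Answer: Yes — I0: [P → .] vs [P → . x B id]; I2: [P → .] vs [B → . x T]; I3: [P → .] vs [B → . x T]; I6: [P → .] vs [B → . x T]; I7: [B → x T .] vs [B → T . g]; I12: [P → .] vs [B → . x T]; I14: [P → .] vs [B → . x T]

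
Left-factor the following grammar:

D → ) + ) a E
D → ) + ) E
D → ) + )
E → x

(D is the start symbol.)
D → ) + ) D'
D' → a E
D' → E
D' → ε
E → x

Left-factoring transforms A → αβ₁ | αβ₂ into A → αA' and A' → β₁ | β₂
(α is the longest common prefix among the alternatives). Repeat until
no nonterminal has two alternatives with a common prefix.

Round 1: D has alternatives sharing prefix ') + )'. Introduce D': D → ) + ) D'
  Add: D' → a E
  Add: D' → E
  Add: D' → ε

No remaining common prefixes — done.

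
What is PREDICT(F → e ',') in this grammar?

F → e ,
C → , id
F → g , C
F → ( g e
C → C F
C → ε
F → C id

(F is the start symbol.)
{ 'e' }

PREDICT(F → e ',') = (FIRST(RHS) \ {ε}) ∪ (FOLLOW(F) if ε ∈ FIRST(RHS), i.e. RHS ⇒* ε)
FIRST(e ',') = { 'e' }
ε ∉ FIRST(e ','), so FOLLOW(F) is not added.
PREDICT(F → e ',') = { 'e' }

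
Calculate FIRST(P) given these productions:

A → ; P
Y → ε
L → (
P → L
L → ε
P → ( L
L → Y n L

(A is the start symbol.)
{ '(', 'n', ε }

FIRST sets of the other non-terminals involved (by the same procedure, iterated to a fixed point):
  FIRST(L) = { '(', 'n', ε }

From P → L:
  - L is a non-terminal: add FIRST(L) \ {ε} = { '(', 'n' }
    L is nullable and nothing follows, so the whole right-hand side can vanish: ε ∈ FIRST(P)
From P → ( L:
  - '(' is a terminal: add '(' and stop

Collecting: FIRST(P) = { '(', 'n', ε }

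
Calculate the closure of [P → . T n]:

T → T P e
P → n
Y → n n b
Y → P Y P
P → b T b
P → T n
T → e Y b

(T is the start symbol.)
To compute CLOSURE, for each item [A → α.Bβ] where B is a non-terminal, add [B → .γ] for all productions B → γ; repeat for the newly added items until nothing changes.

Start with: [P → . T n]
  [P → . T n] has the dot before T: add [T → . T P e], [T → . e Y b]
No further items can be added.

CLOSURE = { [P → . T n], [T → . T P e], [T → . e Y b] }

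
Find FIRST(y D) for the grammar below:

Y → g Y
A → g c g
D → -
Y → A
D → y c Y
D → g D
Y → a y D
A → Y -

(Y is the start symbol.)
To compute FIRST(y D), process the symbols left to right:
Symbol y is a terminal. Add 'y' and stop.
FIRST(y D) = { 'y' }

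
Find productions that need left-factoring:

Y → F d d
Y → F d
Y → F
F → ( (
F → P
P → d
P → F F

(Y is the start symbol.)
Yes, Y has productions with common prefix 'F'

Left-factoring is needed when two productions for the same non-terminal
share a common prefix on the right-hand side.

Productions for Y:
  Y → F d d
  Y → F d
  Y → F
Productions for F:
  F → ( (
  F → P
Productions for P:
  P → d
  P → F F

Found common prefix 'F' in productions for Y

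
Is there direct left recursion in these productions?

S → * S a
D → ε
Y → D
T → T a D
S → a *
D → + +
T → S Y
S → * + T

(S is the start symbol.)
Direct left recursion occurs when N → N α for some non-terminal N (the right-hand side begins with the left-hand side itself).

S → * S a: starts with '*'
D → ε: starts with ε
Y → D: starts with D
T → T a D: LEFT RECURSIVE (starts with T)
S → a *: starts with a
D → + +: starts with '+'
T → S Y: starts with S
S → * + T: starts with '*'

The grammar has direct left recursion on: T.

Answer: Yes, T is left-recursive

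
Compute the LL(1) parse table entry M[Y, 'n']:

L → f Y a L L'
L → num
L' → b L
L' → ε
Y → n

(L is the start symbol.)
To find M[Y, 'n'], we find productions for Y where 'n' is in the predict set (PREDICT(N → α) = (FIRST(α) \ {ε}) ∪ (FOLLOW(N) if α ⇒* ε)).

Y → n: PREDICT = { 'n' }
  'n' is in predict set, so this production goes in M[Y, 'n']

M[Y, 'n'] = Y → n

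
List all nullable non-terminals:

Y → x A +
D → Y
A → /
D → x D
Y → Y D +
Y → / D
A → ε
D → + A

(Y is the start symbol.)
{ 'A' }

ε-productions: A → ε
So A is immediately nullable.
No further non-terminal can be added: every production for the remaining non-terminals contains a terminal or a non-nullable non-terminal.
Nullable = { 'A' }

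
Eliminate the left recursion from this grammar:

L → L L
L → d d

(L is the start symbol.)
L is directly left-recursive. The standard transformation for
  A → A α₁ | ... | A α_m | β₁ | ... | β_n
is
  A  → β₁ A' | ... | β_n A'
  A' → α₁ A' | ... | α_m A' | ε

L → d d becomes L → d d L'
L → L L becomes L' → L L'
Add L' → ε

Resulting grammar:
L → d d L'
L' → L L'
L' → ε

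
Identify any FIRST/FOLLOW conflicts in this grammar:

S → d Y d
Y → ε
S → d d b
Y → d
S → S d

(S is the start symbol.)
Yes. Y → d with FOLLOW(Y) on { 'd' }

A FIRST/FOLLOW conflict occurs when a non-terminal N has a nullable alternative N → β (β ⇒* ε) and another alternative N → α with FIRST(α) ∩ FOLLOW(N) ≠ ∅: on such a lookahead the parser cannot decide between expanding α and letting N vanish via β.

Nullable non-terminals: Y.

Y: nullable alternative(s) Y → ε; FOLLOW(Y) = { 'd' }
  Y → ε: FIRST \ {ε} = { } — this is the only nullable alternative, skip
  Y → d: FIRST \ {ε} = { 'd' } — overlaps FOLLOW(Y) on { 'd' }: CONFLICT

S has no nullable alternative, so no FIRST/FOLLOW check is needed there.

So the grammar has 1 FIRST/FOLLOW conflict (marked CONFLICT above).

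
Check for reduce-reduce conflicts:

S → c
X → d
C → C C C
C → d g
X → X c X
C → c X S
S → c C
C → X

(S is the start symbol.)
Yes — I12: [C → X .] vs [X → X c X .]

A reduce-reduce conflict occurs when an LR(0) state has two complete items [A → α .] and [B → β .] — both call for a reduction, and with no lookahead the parser cannot choose between them.

Augment with S' → S and build the canonical LR(0) collection (I0 = CLOSURE({[S' → . S]}), then GOTO on every symbol after a dot until no new states appear). It has 17 states:
  I0: { [S → . c C], [S → . c], [S' → . S] }  — shift
  I1: { [S' → S .] }  — accept
  I2: { [C → . C C C], [C → . X], [C → . c X S], [C → . d g], [S → c . C], [S → c .], [X → . X c X], [X → . d] }  — shift, reduce
  I3: { [C → . C C C], [C → . X], [C → . c X S], [C → . d g], [C → C . C C], [S → c C .], [X → . X c X], [X → . d] }  — shift, reduce
  I4: { [C → X .], [X → X . c X] }  — shift, reduce
  I5: { [C → c . X S], [X → . X c X], [X → . d] }  — shift
  I6: { [C → d . g], [X → d .] }  — shift, reduce
  I7: { [C → d g .] }  — reduce
  I8: { [C → c X . S], [S → . c C], [S → . c], [X → X . c X] }  — shift
  I9: { [X → d .] }  — reduce
  I10: { [C → c X S .] }  — reduce
  I11: { [C → . C C C], [C → . X], [C → . c X S], [C → . d g], [S → c . C], [S → c .], [X → . X c X], [X → . d], [X → X c . X] }  — shift, reduce
  I12: { [C → X .], [X → X . c X], [X → X c X .] }  — shift, 2 reduces
  I13: { [X → . X c X], [X → . d], [X → X c . X] }  — shift
  I14: { [X → X . c X], [X → X c X .] }  — shift, reduce
  I15: { [C → . C C C], [C → . X], [C → . c X S], [C → . d g], [C → C . C C], [C → C C . C], [X → . X c X], [X → . d] }  — shift
  I16: { [C → . C C C], [C → . X], [C → . c X S], [C → . d g], [C → C . C C], [C → C C . C], [C → C C C .], [X → . X c X], [X → . d] }  — shift, reduce

I12 contains complete items [C → X .], [X → X c X .] — reduce-reduce conflict.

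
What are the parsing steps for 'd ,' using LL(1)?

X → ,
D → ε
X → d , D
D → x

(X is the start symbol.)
LL(1) parsing maintains a stack (initially the start symbol over $) and the input. At each step: if the stack top is a terminal, match it against the current input token; if it is a non-terminal N, replace it with the RHS of M[N, lookahead] (the unique production whose predict set contains the lookahead).

Stack is shown with the top on the left.

Stack    Input  Action
----------------------
X $      d , $  output X → d , D
d , D $  d , $  match 'd'
, D $    , $    match ','
D $      $      output D → ε
$        $      accept

The string is accepted.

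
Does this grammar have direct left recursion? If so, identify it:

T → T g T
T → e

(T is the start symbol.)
T → T g T: LEFT RECURSIVE (starts with T)
T → e: starts with e

The grammar has direct left recursion on: T.

Answer: Yes, T is left-recursive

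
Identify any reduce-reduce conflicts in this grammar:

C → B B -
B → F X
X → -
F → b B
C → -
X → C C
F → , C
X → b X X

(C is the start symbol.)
Augment with C' → C and build the canonical LR(0) collection (I0 = CLOSURE({[C' → . C]}), then GOTO on every symbol after a dot until no new states appear). It has 19 states:
  I0: { [B → . F X], [C → . -], [C → . B B -], [C' → . C], [F → . , C], [F → . b B] }  — shift
  I1: { [B → . F X], [C → . -], [C → . B B -], [F → , . C], [F → . , C], [F → . b B] }  — shift
  I2: { [C → - .] }  — reduce
  I3: { [B → . F X], [C → B . B -], [F → . , C], [F → . b B] }  — shift
  I4: { [C' → C .] }  — accept
  I5: { [B → . F X], [B → F . X], [C → . -], [C → . B B -], [F → . , C], [F → . b B], [X → . -], [X → . C C], [X → . b X X] }  — shift
  I6: { [B → . F X], [F → . , C], [F → . b B], [F → b . B] }  — shift
  I7: { [F → b B .] }  — reduce
  I8: { [C → - .], [X → - .] }  — 2 reduces
  I9: { [B → . F X], [C → . -], [C → . B B -], [F → . , C], [F → . b B], [X → C . C] }  — shift
  I10: { [B → F X .] }  — reduce
  I11: { [B → . F X], [C → . -], [C → . B B -], [F → . , C], [F → . b B], [F → b . B], [X → . -], [X → . C C], [X → . b X X], [X → b . X X] }  — shift
  I12: { [B → . F X], [C → B . B -], [F → . , C], [F → . b B], [F → b B .] }  — shift, reduce
  I13: { [B → . F X], [C → . -], [C → . B B -], [F → . , C], [F → . b B], [X → . -], [X → . C C], [X → . b X X], [X → b X . X] }  — shift
  I14: { [X → b X X .] }  — reduce
  I15: { [C → B B . -] }  — shift
  I16: { [C → B B - .] }  — reduce
  I17: { [X → C C .] }  — reduce
  I18: { [F → , C .] }  — reduce

I8 contains complete items [C → - .], [X → - .] — reduce-reduce conflict.

Answer: Yes — I8: [C → - .] vs [X → - .]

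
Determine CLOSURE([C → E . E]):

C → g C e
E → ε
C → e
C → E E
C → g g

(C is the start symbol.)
To compute CLOSURE, for each item [A → α.Bβ] where B is a non-terminal, add [B → .γ] for all productions B → γ; repeat for the newly added items until nothing changes.

Start with: [C → E . E]
  [C → E . E] has the dot before E: add [E → .]
No further items can be added.

CLOSURE = { [C → E . E], [E → .] }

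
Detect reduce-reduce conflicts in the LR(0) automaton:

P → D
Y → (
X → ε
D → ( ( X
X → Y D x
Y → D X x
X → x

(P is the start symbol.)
A reduce-reduce conflict occurs when an LR(0) state has two complete items [A → α .] and [B → β .] — both call for a reduction, and with no lookahead the parser cannot choose between them.

Augment with P' → P and build the canonical LR(0) collection (I0 = CLOSURE({[P' → . P]}), then GOTO on every symbol after a dot until no new states appear). It has 14 states:
  I0: { [D → . ( ( X], [P → . D], [P' → . P] }  — shift
  I1: { [D → ( . ( X] }  — shift
  I2: { [P → D .] }  — reduce
  I3: { [P' → P .] }  — accept
  I4: { [D → ( ( . X], [D → . ( ( X], [X → . Y D x], [X → . x], [X → .], [Y → . (], [Y → . D X x] }  — shift, reduce
  I5: { [D → ( . ( X], [Y → ( .] }  — shift, reduce
  I6: { [D → . ( ( X], [X → . Y D x], [X → . x], [X → .], [Y → . (], [Y → . D X x], [Y → D . X x] }  — shift, reduce
  I7: { [D → ( ( X .] }  — reduce
  I8: { [D → . ( ( X], [X → Y . D x] }  — shift
  I9: { [X → x .] }  — reduce
  I10: { [X → Y D . x] }  — shift
  I11: { [X → Y D x .] }  — reduce
  I12: { [Y → D X . x] }  — shift
  I13: { [Y → D X x .] }  — reduce

No state contains more than one complete item.

Answer: No reduce-reduce conflicts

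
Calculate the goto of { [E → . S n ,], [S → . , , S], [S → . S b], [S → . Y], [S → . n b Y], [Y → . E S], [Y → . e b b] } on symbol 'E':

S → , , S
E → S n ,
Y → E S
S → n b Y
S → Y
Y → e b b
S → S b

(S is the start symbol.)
GOTO(I, 'E') = CLOSURE({ [A → αX.β] : [A → α.Xβ] ∈ I, X = 'E' })

Items with dot before 'E', with the dot advanced:
  [Y → . E S] → [Y → E . S]
Closure of the advanced items:
  [Y → E . S] has the dot before S: add [S → . , , S], [S → . n b Y], [S → . Y], [S → . S b]
  [S → . Y] has the dot before Y: add [Y → . E S], [Y → . e b b]
  [Y → . E S] has the dot before E: add [E → . S n ,]

GOTO = { [E → . S n ,], [S → . , , S], [S → . S b], [S → . Y], [S → . n b Y], [Y → . E S], [Y → . e b b], [Y → E . S] }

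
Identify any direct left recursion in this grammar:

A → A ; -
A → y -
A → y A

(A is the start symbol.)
Yes, A is left-recursive

A → A ; -: LEFT RECURSIVE (starts with A)
A → y -: starts with y
A → y A: starts with y

The grammar has direct left recursion on: A.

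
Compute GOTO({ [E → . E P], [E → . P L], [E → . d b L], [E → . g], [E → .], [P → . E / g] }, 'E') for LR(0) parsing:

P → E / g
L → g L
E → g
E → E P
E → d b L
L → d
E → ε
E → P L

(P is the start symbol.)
GOTO(I, 'E') = CLOSURE({ [A → αX.β] : [A → α.Xβ] ∈ I, X = 'E' })

Items with dot before 'E', with the dot advanced:
  [E → . E P] → [E → E . P]
  [P → . E / g] → [P → E . / g]
Closure of the advanced items:
  [E → E . P] has the dot before P: add [P → . E / g]
  [P → . E / g] has the dot before E: add [E → . g], [E → . E P], [E → . d b L], [E → .], [E → . P L]

GOTO = { [E → . E P], [E → . P L], [E → . d b L], [E → . g], [E → .], [E → E . P], [P → . E / g], [P → E . / g] }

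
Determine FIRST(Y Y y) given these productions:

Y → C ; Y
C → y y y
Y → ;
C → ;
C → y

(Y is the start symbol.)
FIRST sets of the non-terminals involved (from the grammar, by fixed-point iteration):
  FIRST(Y) = { ';', 'y' }

To compute FIRST(Y Y y), process the symbols left to right:
Symbol Y is a non-terminal. Add FIRST(Y) \ {ε} = { ';', 'y' }
Y is not nullable (ε ∉ FIRST(Y)), so stop here.
FIRST(Y Y y) = { ';', 'y' }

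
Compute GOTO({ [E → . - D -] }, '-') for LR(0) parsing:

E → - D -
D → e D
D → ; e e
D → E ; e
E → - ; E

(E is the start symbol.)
{ [D → . ; e e], [D → . E ; e], [D → . e D], [E → - . D -], [E → . - ; E], [E → . - D -] }

GOTO(I, '-') = CLOSURE({ [A → αX.β] : [A → α.Xβ] ∈ I, X = '-' })

Items with dot before '-', with the dot advanced:
  [E → . - D -] → [E → - . D -]
Closure of the advanced items:
  [E → - . D -] has the dot before D: add [D → . e D], [D → . ; e e], [D → . E ; e]
  [D → . E ; e] has the dot before E: add [E → . - D -], [E → . - ; E]

GOTO = { [D → . ; e e], [D → . E ; e], [D → . e D], [E → - . D -], [E → . - ; E], [E → . - D -] }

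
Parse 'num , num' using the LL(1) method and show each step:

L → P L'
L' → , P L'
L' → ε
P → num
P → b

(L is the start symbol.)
Stack is shown with the top on the left.

Stack     Input        Action
-----------------------------
L $       num , num $  output L → P L'
P L' $    num , num $  output P → num
num L' $  num , num $  match 'num'
L' $      , num $      output L' → , P L'
, P L' $  , num $      match ','
P L' $    num $        output P → num
num L' $  num $        match 'num'
L' $      $            output L' → ε
$         $            accept

The string is accepted.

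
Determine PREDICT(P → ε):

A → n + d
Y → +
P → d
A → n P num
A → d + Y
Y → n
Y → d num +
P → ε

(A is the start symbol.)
PREDICT(P → ε) = (FIRST(RHS) \ {ε}) ∪ (FOLLOW(P) if ε ∈ FIRST(RHS), i.e. RHS ⇒* ε)
The right-hand side is ε (FIRST(ε) = { ε }), so the predict set is FOLLOW(P) = { 'num' }
PREDICT(P → ε) = { 'num' }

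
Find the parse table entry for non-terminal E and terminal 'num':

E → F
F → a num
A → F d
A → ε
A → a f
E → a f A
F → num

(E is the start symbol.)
To find M[E, 'num'], we find productions for E where 'num' is in the predict set (PREDICT(N → α) = (FIRST(α) \ {ε}) ∪ (FOLLOW(N) if α ⇒* ε)).

Relevant sets:
  FIRST(F) = { 'a', 'num' }

E → F: PREDICT = { 'a', 'num' }
  'num' is in predict set, so this production goes in M[E, 'num']
E → a f A: PREDICT = { 'a' }

M[E, 'num'] = E → F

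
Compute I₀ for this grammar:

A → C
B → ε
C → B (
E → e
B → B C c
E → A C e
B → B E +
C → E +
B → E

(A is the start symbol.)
{ [A → . C], [A' → . A], [B → . B C c], [B → . B E +], [B → . E], [B → .], [C → . B (], [C → . E +], [E → . A C e], [E → . e] }

First, augment the grammar with A' → A
I₀ = CLOSURE({ [A' → . A] }):
  [A' → . A] has the dot before A: add [A → . C]
  [A → . C] has the dot before C: add [C → . B (], [C → . E +]
  [C → . B (] has the dot before B: add [B → .], [B → . B C c], [B → . B E +], [B → . E]
  [C → . E +] has the dot before E: add [E → . e], [E → . A C e]
No further items can be added.

I₀ = { [A → . C], [A' → . A], [B → . B C c], [B → . B E +], [B → . E], [B → .], [C → . B (], [C → . E +], [E → . A C e], [E → . e] }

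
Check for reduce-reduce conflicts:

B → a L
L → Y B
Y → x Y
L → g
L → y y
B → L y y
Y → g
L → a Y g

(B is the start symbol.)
Augment with B' → B and build the canonical LR(0) collection (I0 = CLOSURE({[B' → . B]}), then GOTO on every symbol after a dot until no new states appear). It has 20 states:
  I0: { [B → . L y y], [B → . a L], [B' → . B], [L → . Y B], [L → . a Y g], [L → . g], [L → . y y], [Y → . g], [Y → . x Y] }  — shift
  I1: { [B' → B .] }  — accept
  I2: { [B → L . y y] }  — shift
  I3: { [B → . L y y], [B → . a L], [L → . Y B], [L → . a Y g], [L → . g], [L → . y y], [L → Y . B], [Y → . g], [Y → . x Y] }  — shift
  I4: { [B → a . L], [L → . Y B], [L → . a Y g], [L → . g], [L → . y y], [L → a . Y g], [Y → . g], [Y → . x Y] }  — shift
  I5: { [L → g .], [Y → g .] }  — 2 reduces
  I6: { [Y → . g], [Y → . x Y], [Y → x . Y] }  — shift
  I7: { [L → y . y] }  — shift
  I8: { [L → y y .] }  — reduce
  I9: { [Y → x Y .] }  — reduce
  I10: { [Y → g .] }  — reduce
  I11: { [B → a L .] }  — reduce
  I12: { [B → . L y y], [B → . a L], [L → . Y B], [L → . a Y g], [L → . g], [L → . y y], [L → Y . B], [L → a Y . g], [Y → . g], [Y → . x Y] }  — shift
  I13: { [L → a . Y g], [Y → . g], [Y → . x Y] }  — shift
  I14: { [L → a Y . g] }  — shift
  I15: { [L → a Y g .] }  — reduce
  I16: { [L → Y B .] }  — reduce
  I17: { [L → a Y g .], [L → g .], [Y → g .] }  — 3 reduces
  I18: { [B → L y . y] }  — shift
  I19: { [B → L y y .] }  — reduce

I5 contains complete items [L → g .], [Y → g .] — reduce-reduce conflict.
I17 contains complete items [L → a Y g .], [L → g .], [Y → g .] — reduce-reduce conflict.

Answer: Yes — I5: [L → g .] vs [Y → g .]; I17: [L → a Y g .] vs [L → g .]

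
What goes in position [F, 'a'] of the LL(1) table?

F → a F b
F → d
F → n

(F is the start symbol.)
F → a F b

To find M[F, 'a'], we find productions for F where 'a' is in the predict set (PREDICT(N → α) = (FIRST(α) \ {ε}) ∪ (FOLLOW(N) if α ⇒* ε)).

F → a F b: PREDICT = { 'a' }
  'a' is in predict set, so this production goes in M[F, 'a']
F → d: PREDICT = { 'd' }
F → n: PREDICT = { 'n' }

M[F, 'a'] = F → a F b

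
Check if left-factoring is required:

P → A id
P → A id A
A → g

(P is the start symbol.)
Left-factoring is needed when two productions for the same non-terminal
share a common prefix on the right-hand side.

Productions for P:
  P → A id
  P → A id A

Found common prefix 'A id' in productions for P

Answer: Yes, P has productions with common prefix 'A id'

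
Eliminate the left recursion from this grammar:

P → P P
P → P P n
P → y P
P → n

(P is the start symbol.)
P → y P P'
P → n P'
P' → P P'
P' → P n P'
P' → ε

P is directly left-recursive. The standard transformation for
  A → A α₁ | ... | A α_m | β₁ | ... | β_n
is
  A  → β₁ A' | ... | β_n A'
  A' → α₁ A' | ... | α_m A' | ε

P → y P becomes P → y P P'
P → n becomes P → n P'
P → P P becomes P' → P P'
P → P P n becomes P' → P n P'
Add P' → ε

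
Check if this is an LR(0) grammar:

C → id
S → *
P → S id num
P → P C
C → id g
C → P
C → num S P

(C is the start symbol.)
Augment with C' → C and build the canonical LR(0) collection (I0 = CLOSURE({[C' → . C]}), then GOTO on every symbol after a dot until no new states appear). It has 13 states:
  I0: { [C → . P], [C → . id g], [C → . id], [C → . num S P], [C' → . C], [P → . P C], [P → . S id num], [S → . *] }  — shift
  I1: { [S → * .] }  — reduce
  I2: { [C' → C .] }  — accept
  I3: { [C → . P], [C → . id g], [C → . id], [C → . num S P], [C → P .], [P → . P C], [P → . S id num], [P → P . C], [S → . *] }  — shift, reduce
  I4: { [P → S . id num] }  — shift
  I5: { [C → id . g], [C → id .] }  — shift, reduce
  I6: { [C → num . S P], [S → . *] }  — shift
  I7: { [C → num S . P], [P → . P C], [P → . S id num], [S → . *] }  — shift
  I8: { [C → . P], [C → . id g], [C → . id], [C → . num S P], [C → num S P .], [P → . P C], [P → . S id num], [P → P . C], [S → . *] }  — shift, reduce
  I9: { [P → P C .] }  — reduce
  I10: { [C → id g .] }  — reduce
  I11: { [P → S id . num] }  — shift
  I12: { [P → S id num .] }  — reduce

Conflict in state I3:
  Shift-reduce conflict between [C → P .] and [C → . id]
So the grammar is NOT LR(0).

Answer: No. Shift-reduce conflict between [C → P .] and [C → . id]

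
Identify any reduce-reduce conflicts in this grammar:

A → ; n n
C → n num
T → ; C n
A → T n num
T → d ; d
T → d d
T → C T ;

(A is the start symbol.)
No reduce-reduce conflicts

Augment with A' → A and build the canonical LR(0) collection (I0 = CLOSURE({[A' → . A]}), then GOTO on every symbol after a dot until no new states appear). It has 20 states:
  I0: { [A → . ; n n], [A → . T n num], [A' → . A], [C → . n num], [T → . ; C n], [T → . C T ;], [T → . d ; d], [T → . d d] }  — shift
  I1: { [A → ; . n n], [C → . n num], [T → ; . C n] }  — shift
  I2: { [A' → A .] }  — accept
  I3: { [C → . n num], [T → . ; C n], [T → . C T ;], [T → . d ; d], [T → . d d], [T → C . T ;] }  — shift
  I4: { [A → T . n num] }  — shift
  I5: { [T → d . ; d], [T → d . d] }  — shift
  I6: { [C → n . num] }  — shift
  I7: { [C → n num .] }  — reduce
  I8: { [T → d ; . d] }  — shift
  I9: { [T → d d .] }  — reduce
  I10: { [T → d ; d .] }  — reduce
  I11: { [A → T n . num] }  — shift
  I12: { [A → T n num .] }  — reduce
  I13: { [C → . n num], [T → ; . C n] }  — shift
  I14: { [T → C T . ;] }  — shift
  I15: { [T → C T ; .] }  — reduce
  I16: { [T → ; C . n] }  — shift
  I17: { [T → ; C n .] }  — reduce
  I18: { [A → ; n . n], [C → n . num] }  — shift
  I19: { [A → ; n n .] }  — reduce

No state contains more than one complete item.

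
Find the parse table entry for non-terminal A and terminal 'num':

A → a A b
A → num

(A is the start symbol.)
A → num

To find M[A, 'num'], we find productions for A where 'num' is in the predict set (PREDICT(N → α) = (FIRST(α) \ {ε}) ∪ (FOLLOW(N) if α ⇒* ε)).

A → a A b: PREDICT = { 'a' }
A → num: PREDICT = { 'num' }
  'num' is in predict set, so this production goes in M[A, 'num']

M[A, 'num'] = A → num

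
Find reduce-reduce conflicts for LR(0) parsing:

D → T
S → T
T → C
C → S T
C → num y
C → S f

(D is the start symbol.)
Augment with D' → D and build the canonical LR(0) collection (I0 = CLOSURE({[D' → . D]}), then GOTO on every symbol after a dot until no new states appear). It has 9 states:
  I0: { [C → . S T], [C → . S f], [C → . num y], [D → . T], [D' → . D], [S → . T], [T → . C] }  — shift
  I1: { [T → C .] }  — reduce
  I2: { [D' → D .] }  — accept
  I3: { [C → . S T], [C → . S f], [C → . num y], [C → S . T], [C → S . f], [S → . T], [T → . C] }  — shift
  I4: { [D → T .], [S → T .] }  — 2 reduces
  I5: { [C → num . y] }  — shift
  I6: { [C → num y .] }  — reduce
  I7: { [C → S T .], [S → T .] }  — 2 reduces
  I8: { [C → S f .] }  — reduce

I4 contains complete items [D → T .], [S → T .] — reduce-reduce conflict.
I7 contains complete items [C → S T .], [S → T .] — reduce-reduce conflict.

Answer: Yes — I4: [D → T .] vs [S → T .]; I7: [C → S T .] vs [S → T .]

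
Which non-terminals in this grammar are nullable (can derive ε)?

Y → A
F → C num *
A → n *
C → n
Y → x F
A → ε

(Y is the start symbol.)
{ 'A', 'Y' }

A non-terminal is nullable if it can derive ε (the empty string): either it has an ε-production, or it has a production whose right-hand side consists entirely of nullable non-terminals.

ε-productions: A → ε
So A is immediately nullable.
Y → A: every symbol on the right is nullable, so Y is nullable too.
No further non-terminal can be added: every production for the remaining non-terminals contains a terminal or a non-nullable non-terminal.
Nullable = { 'A', 'Y' }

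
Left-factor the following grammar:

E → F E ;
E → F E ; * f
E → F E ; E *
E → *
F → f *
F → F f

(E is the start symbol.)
Left-factoring transforms A → αβ₁ | αβ₂ into A → αA' and A' → β₁ | β₂
(α is the longest common prefix among the alternatives). Repeat until
no nonterminal has two alternatives with a common prefix.

Round 1: E has alternatives sharing prefix 'F E ;'. Introduce E': E → F E ; E'
  Add: E' → ε
  Add: E' → * f
  Add: E' → E *

No remaining common prefixes — done.

Resulting grammar:
E → F E ; E'
E' → ε
E' → * f
E' → E *
E → *
F → f *
F → F f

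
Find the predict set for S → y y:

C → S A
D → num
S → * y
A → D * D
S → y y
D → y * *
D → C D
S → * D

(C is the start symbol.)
PREDICT(S → y y) = (FIRST(RHS) \ {ε}) ∪ (FOLLOW(S) if ε ∈ FIRST(RHS), i.e. RHS ⇒* ε)
FIRST(y y) = { 'y' }
ε ∉ FIRST(y y), so FOLLOW(S) is not added.
PREDICT(S → y y) = { 'y' }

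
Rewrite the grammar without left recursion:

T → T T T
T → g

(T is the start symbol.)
T is directly left-recursive. The standard transformation for
  A → A α₁ | ... | A α_m | β₁ | ... | β_n
is
  A  → β₁ A' | ... | β_n A'
  A' → α₁ A' | ... | α_m A' | ε

T → g becomes T → g T'
T → T T T becomes T' → T T T'
Add T' → ε

Resulting grammar:
T → g T'
T' → T T T'
T' → ε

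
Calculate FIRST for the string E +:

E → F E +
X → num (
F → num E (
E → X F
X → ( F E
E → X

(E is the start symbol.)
{ '(', 'num' }

FIRST sets of the non-terminals involved (from the grammar, by fixed-point iteration):
  FIRST(E) = { '(', 'num' }

To compute FIRST(E +), process the symbols left to right:
Symbol E is a non-terminal. Add FIRST(E) \ {ε} = { '(', 'num' }
E is not nullable (ε ∉ FIRST(E)), so stop here.
FIRST(E +) = { '(', 'num' }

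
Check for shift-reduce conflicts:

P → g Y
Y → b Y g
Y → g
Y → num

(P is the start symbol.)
No shift-reduce conflicts

A shift-reduce conflict occurs when an LR(0) state has both:
  - a complete (reduce) item [A → α .] (dot at the end), and
  - a shift item [B → β . c γ] (dot before a terminal).

Augment with P' → P and build the canonical LR(0) collection (I0 = CLOSURE({[P' → . P]}), then GOTO on every symbol after a dot until no new states appear). It has 9 states:
  I0: { [P → . g Y], [P' → . P] }  — shift
  I1: { [P' → P .] }  — accept
  I2: { [P → g . Y], [Y → . b Y g], [Y → . g], [Y → . num] }  — shift
  I3: { [P → g Y .] }  — reduce
  I4: { [Y → . b Y g], [Y → . g], [Y → . num], [Y → b . Y g] }  — shift
  I5: { [Y → g .] }  — reduce
  I6: { [Y → num .] }  — reduce
  I7: { [Y → b Y . g] }  — shift
  I8: { [Y → b Y g .] }  — reduce

No state contains both a complete item and a shift item.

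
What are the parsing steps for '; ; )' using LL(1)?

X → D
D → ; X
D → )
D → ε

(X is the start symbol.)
Stack is shown with the top on the left.

Stack  Input    Action
----------------------
X $    ; ; ) $  output X → D
D $    ; ; ) $  output D → ; X
; X $  ; ; ) $  match ';'
X $    ; ) $    output X → D
D $    ; ) $    output D → ; X
; X $  ; ) $    match ';'
X $    ) $      output X → D
D $    ) $      output D → )
) $    ) $      match ')'
$      $        accept

The string is accepted.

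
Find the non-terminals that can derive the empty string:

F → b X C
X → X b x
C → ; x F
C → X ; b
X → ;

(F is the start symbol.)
None

There are no ε-productions, so no non-terminal can derive ε.
No non-terminals are nullable.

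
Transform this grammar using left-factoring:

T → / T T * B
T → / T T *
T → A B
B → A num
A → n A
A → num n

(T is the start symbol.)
T → / T T * T'
T' → B
T' → ε
T → A B
B → A num
A → n A
A → num n

Left-factoring transforms A → αβ₁ | αβ₂ into A → αA' and A' → β₁ | β₂
(α is the longest common prefix among the alternatives). Repeat until
no nonterminal has two alternatives with a common prefix.

Round 1: T has alternatives sharing prefix '/ T T *'. Introduce T': T → / T T * T'
  Add: T' → B
  Add: T' → ε

No remaining common prefixes — done.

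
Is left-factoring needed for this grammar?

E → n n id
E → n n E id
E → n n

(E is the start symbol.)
Yes, E has productions with common prefix 'n n'

Left-factoring is needed when two productions for the same non-terminal
share a common prefix on the right-hand side.

Productions for E:
  E → n n id
  E → n n E id
  E → n n

Found common prefix 'n n' in productions for E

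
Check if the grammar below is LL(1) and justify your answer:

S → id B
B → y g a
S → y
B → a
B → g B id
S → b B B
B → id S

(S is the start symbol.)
Yes, the grammar is LL(1).

A grammar is LL(1) if for each non-terminal N with multiple productions, the predict sets of those productions are pairwise disjoint, where PREDICT(N → α) = (FIRST(α) \ {ε}) ∪ (FOLLOW(N) if α ⇒* ε).

For S:
  PREDICT(S → id B) = { 'id' }
  PREDICT(S → y) = { 'y' }
  PREDICT(S → b B B) = { 'b' }
For B:
  PREDICT(B → y g a) = { 'y' }
  PREDICT(B → a) = { 'a' }
  PREDICT(B → g B id) = { 'g' }
  PREDICT(B → id S) = { 'id' }

All predict sets are disjoint. The grammar IS LL(1).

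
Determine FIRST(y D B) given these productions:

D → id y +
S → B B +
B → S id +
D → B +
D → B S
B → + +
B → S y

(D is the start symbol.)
To compute FIRST(y D B), process the symbols left to right:
Symbol y is a terminal. Add 'y' and stop.
FIRST(y D B) = { 'y' }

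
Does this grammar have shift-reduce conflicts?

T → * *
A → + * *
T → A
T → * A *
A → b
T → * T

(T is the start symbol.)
A shift-reduce conflict occurs when an LR(0) state has both:
  - a complete (reduce) item [A → α .] (dot at the end), and
  - a shift item [B → β . c γ] (dot before a terminal).

Augment with T' → T and build the canonical LR(0) collection (I0 = CLOSURE({[T' → . T]}), then GOTO on every symbol after a dot until no new states appear). It has 12 states:
  I0: { [A → . + * *], [A → . b], [T → . * *], [T → . * A *], [T → . * T], [T → . A], [T' → . T] }  — shift
  I1: { [A → . + * *], [A → . b], [T → * . *], [T → * . A *], [T → * . T], [T → . * *], [T → . * A *], [T → . * T], [T → . A] }  — shift
  I2: { [A → + . * *] }  — shift
  I3: { [T → A .] }  — reduce
  I4: { [T' → T .] }  — accept
  I5: { [A → b .] }  — reduce
  I6: { [A → + * . *] }  — shift
  I7: { [A → + * * .] }  — reduce
  I8: { [A → . + * *], [A → . b], [T → * * .], [T → * . *], [T → * . A *], [T → * . T], [T → . * *], [T → . * A *], [T → . * T], [T → . A] }  — shift, reduce
  I9: { [T → * A . *], [T → A .] }  — shift, reduce
  I10: { [T → * T .] }  — reduce
  I11: { [T → * A * .] }  — reduce

I8 contains reduce item [T → * * .] and shift items [A → . + * *], [A → . b], [T → . * *], [T → * . *], [T → . * A *], [T → . * T] — shift-reduce conflict.
I9 contains reduce item [T → A .] and shift item [T → * A . *] — shift-reduce conflict.

Answer: Yes — I8: [T → * * .] vs [A → . + * *]; I9: [T → A .] vs [T → * A . *]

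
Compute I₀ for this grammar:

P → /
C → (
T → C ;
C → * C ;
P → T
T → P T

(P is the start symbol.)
First, augment the grammar with P' → P
I₀ = CLOSURE({ [P' → . P] }):
  [P' → . P] has the dot before P: add [P → . /], [P → . T]
  [P → . T] has the dot before T: add [T → . C ;], [T → . P T]
  [T → . C ;] has the dot before C: add [C → . (], [C → . * C ;]
No further items can be added.

I₀ = { [C → . (], [C → . * C ;], [P → . /], [P → . T], [P' → . P], [T → . C ;], [T → . P T] }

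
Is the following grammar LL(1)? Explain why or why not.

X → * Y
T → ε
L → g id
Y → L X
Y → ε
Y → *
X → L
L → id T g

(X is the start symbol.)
Yes, the grammar is LL(1).

A grammar is LL(1) if for each non-terminal N with multiple productions, the predict sets of those productions are pairwise disjoint, where PREDICT(N → α) = (FIRST(α) \ {ε}) ∪ (FOLLOW(N) if α ⇒* ε).

Relevant sets:
  FIRST(L) = { 'g', 'id' }
  FOLLOW(Y) = { $ }

For X:
  PREDICT(X → '*' Y) = { '*' }
  PREDICT(X → L) = { 'g', 'id' }
For L:
  PREDICT(L → g id) = { 'g' }
  PREDICT(L → id T g) = { 'id' }
For Y:
  PREDICT(Y → L X) = { 'g', 'id' }
  PREDICT(Y → ε) = { $ }
  PREDICT(Y → '*') = { '*' }
T has a single production, so nothing to check there.

All predict sets are disjoint. The grammar IS LL(1).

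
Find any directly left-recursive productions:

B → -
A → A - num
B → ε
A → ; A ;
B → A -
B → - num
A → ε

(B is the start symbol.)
B → -: starts with '-'
A → A - num: LEFT RECURSIVE (starts with A)
B → ε: starts with ε
A → ; A ;: starts with ';'
B → A -: starts with A
B → - num: starts with '-'
A → ε: starts with ε

The grammar has direct left recursion on: A.

Answer: Yes, A is left-recursive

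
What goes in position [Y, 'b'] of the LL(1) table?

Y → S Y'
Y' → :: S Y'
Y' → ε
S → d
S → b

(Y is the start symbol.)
To find M[Y, 'b'], we find productions for Y where 'b' is in the predict set (PREDICT(N → α) = (FIRST(α) \ {ε}) ∪ (FOLLOW(N) if α ⇒* ε)).

Relevant sets:
  FIRST(S) = { 'b', 'd' }

Y → S Y': PREDICT = { 'b', 'd' }
  'b' is in predict set, so this production goes in M[Y, 'b']

M[Y, 'b'] = Y → S Y'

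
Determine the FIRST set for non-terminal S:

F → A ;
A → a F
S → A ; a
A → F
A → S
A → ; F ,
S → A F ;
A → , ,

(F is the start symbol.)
To compute FIRST(S), examine every production with S on the left-hand side, reading each right-hand side left to right until a non-nullable symbol is reached.

FIRST sets of the other non-terminals involved (by the same procedure, iterated to a fixed point):
  FIRST(A) = { ',', ';', 'a' }

From S → A ; a:
  - A is a non-terminal: add FIRST(A) \ {ε} = { ',', ';', 'a' }
    A is not nullable, so stop
From S → A F ;:
  - A is a non-terminal: add FIRST(A) \ {ε} = { ',', ';', 'a' }
    A is not nullable, so stop

Collecting: FIRST(S) = { ',', ';', 'a' }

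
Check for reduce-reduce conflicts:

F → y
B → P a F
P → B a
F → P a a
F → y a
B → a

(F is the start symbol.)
Augment with F' → F and build the canonical LR(0) collection (I0 = CLOSURE({[F' → . F]}), then GOTO on every symbol after a dot until no new states appear). It has 11 states:
  I0: { [B → . P a F], [B → . a], [F → . P a a], [F → . y a], [F → . y], [F' → . F], [P → . B a] }  — shift
  I1: { [P → B . a] }  — shift
  I2: { [F' → F .] }  — accept
  I3: { [B → P . a F], [F → P . a a] }  — shift
  I4: { [B → a .] }  — reduce
  I5: { [F → y . a], [F → y .] }  — shift, reduce
  I6: { [F → y a .] }  — reduce
  I7: { [B → . P a F], [B → . a], [B → P a . F], [F → . P a a], [F → . y a], [F → . y], [F → P a . a], [P → . B a] }  — shift
  I8: { [B → P a F .] }  — reduce
  I9: { [B → a .], [F → P a a .] }  — 2 reduces
  I10: { [P → B a .] }  — reduce

I9 contains complete items [B → a .], [F → P a a .] — reduce-reduce conflict.

Answer: Yes — I9: [B → a .] vs [F → P a a .]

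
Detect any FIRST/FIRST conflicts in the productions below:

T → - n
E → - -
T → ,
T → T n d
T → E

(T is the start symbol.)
Yes. T → '-' n / T → T n d on { '-' }; T → '-' n / T → E on { '-' }; T → ',' / T → T n d on { ',' }; T → T n d / T → E on { '-' }

A FIRST/FIRST conflict occurs when two productions N → α and N → β for the same non-terminal have FIRST(α) ∩ FIRST(β) ≠ ∅ (with ε ∈ FIRST of a nullable right-hand side, so two nullable alternatives also conflict).

FIRST sets of the non-terminals at (or reachable through a nullable prefix from) the front of some alternative:
  FIRST(T) = { ',', '-' }
  FIRST(E) = { '-' }

Productions for T:
  T → - n: FIRST = { '-' }
  T → ,: FIRST = { ',' }
  T → T n d: FIRST = { ',', '-' }
  T → E: FIRST = { '-' }
E has only one production, so no FIRST/FIRST conflict is possible there.

Conflict for T: T → - n and T → T n d
  Overlap: { '-' }
Conflict for T: T → - n and T → E
  Overlap: { '-' }
Conflict for T: T → , and T → T n d
  Overlap: { ',' }
Conflict for T: T → T n d and T → E
  Overlap: { '-' }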